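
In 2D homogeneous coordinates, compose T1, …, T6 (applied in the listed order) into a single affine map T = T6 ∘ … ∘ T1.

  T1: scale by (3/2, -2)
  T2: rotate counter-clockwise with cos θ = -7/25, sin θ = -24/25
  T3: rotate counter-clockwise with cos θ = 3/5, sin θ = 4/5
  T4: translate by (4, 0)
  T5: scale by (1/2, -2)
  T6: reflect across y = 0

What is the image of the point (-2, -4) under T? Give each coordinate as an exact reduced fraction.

T(p) = (43/10, 72/5)

T1 scale by (3/2, -2): (-2, -4) → (-3, 8)
T2 rotate counter-clockwise with cos θ = -7/25, sin θ = -24/25: (-3, 8) → (213/25, 16/25)
T3 rotate counter-clockwise with cos θ = 3/5, sin θ = 4/5: (213/25, 16/25) → (23/5, 36/5)
T4 translate by (4, 0): (23/5, 36/5) → (43/5, 36/5)
T5 scale by (1/2, -2): (43/5, 36/5) → (43/10, -72/5)
T6 reflect across y = 0: (43/10, -72/5) → (43/10, 72/5)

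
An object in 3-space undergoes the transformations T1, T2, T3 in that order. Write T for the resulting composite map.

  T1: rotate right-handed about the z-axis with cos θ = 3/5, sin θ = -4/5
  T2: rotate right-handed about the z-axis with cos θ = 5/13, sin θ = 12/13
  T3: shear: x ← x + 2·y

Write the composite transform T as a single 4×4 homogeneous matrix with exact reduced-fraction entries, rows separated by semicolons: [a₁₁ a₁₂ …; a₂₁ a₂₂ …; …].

T1 = [3/5 4/5 0 0; -4/5 3/5 0 0; 0 0 1 0; 0 0 0 1]
T2·T1 = [63/65 -16/65 0 0; 16/65 63/65 0 0; 0 0 1 0; 0 0 0 1]
T3·…·T1 = [19/13 22/13 0 0; 16/65 63/65 0 0; 0 0 1 0; 0 0 0 1]

T = [19/13 22/13 0 0; 16/65 63/65 0 0; 0 0 1 0; 0 0 0 1]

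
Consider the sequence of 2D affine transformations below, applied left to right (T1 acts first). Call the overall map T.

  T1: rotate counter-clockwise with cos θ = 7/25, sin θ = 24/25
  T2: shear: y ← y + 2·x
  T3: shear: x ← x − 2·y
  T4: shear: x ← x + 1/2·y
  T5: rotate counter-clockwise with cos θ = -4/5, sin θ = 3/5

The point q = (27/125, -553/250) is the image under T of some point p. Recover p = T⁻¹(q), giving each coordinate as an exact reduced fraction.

T1 = [7/25 -24/25 0; 24/25 7/25 0; 0 0 1]
T2·T1 = [7/25 -24/25 0; 38/25 -41/25 0; 0 0 1]
T3·…·T1 = [-69/25 58/25 0; 38/25 -41/25 0; 0 0 1]
T4·…·T1 = [-2 3/2 0; 38/25 -41/25 0; 0 0 1]
T5·…·T1 = [86/125 -27/125 0; -302/125 553/250 0; 0 0 1]
det M = 1; M⁻¹ = [553/250 27/125 0; 302/125 86/125 0; 0 0 1]
M⁻¹ · (27/125, -553/250)ᵀ = (0, -1)ᵀ

p = (0, -1)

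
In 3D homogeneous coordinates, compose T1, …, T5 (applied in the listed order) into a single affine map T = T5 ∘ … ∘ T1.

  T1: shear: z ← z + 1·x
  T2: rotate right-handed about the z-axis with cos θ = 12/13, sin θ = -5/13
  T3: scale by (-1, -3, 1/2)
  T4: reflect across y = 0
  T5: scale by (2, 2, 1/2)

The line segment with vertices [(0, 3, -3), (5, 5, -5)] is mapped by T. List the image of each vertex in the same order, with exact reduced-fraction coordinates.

image vertices: (-30/13, 216/13, -3/4), (-170/13, 210/13, 0)

T1 shear: z ← z + 1·x: (0, 3, -3) → (0, 3, -3); (5, 5, -5) → (5, 5, 0)
T2 rotate right-handed about the z-axis with cos θ = 12/13, sin θ = -5/13: (0, 3, -3) → (15/13, 36/13, -3); (5, 5, 0) → (85/13, 35/13, 0)
T3 scale by (-1, -3, 1/2): (15/13, 36/13, -3) → (-15/13, -108/13, -3/2); (85/13, 35/13, 0) → (-85/13, -105/13, 0)
T4 reflect across y = 0: (-15/13, -108/13, -3/2) → (-15/13, 108/13, -3/2); (-85/13, -105/13, 0) → (-85/13, 105/13, 0)
T5 scale by (2, 2, 1/2): (-15/13, 108/13, -3/2) → (-30/13, 216/13, -3/4); (-85/13, 105/13, 0) → (-170/13, 210/13, 0)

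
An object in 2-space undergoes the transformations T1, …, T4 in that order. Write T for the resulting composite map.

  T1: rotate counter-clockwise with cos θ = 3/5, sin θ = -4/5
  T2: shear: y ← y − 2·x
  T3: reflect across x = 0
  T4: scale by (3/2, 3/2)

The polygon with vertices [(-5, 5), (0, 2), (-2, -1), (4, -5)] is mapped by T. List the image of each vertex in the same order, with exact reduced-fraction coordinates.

image vertices: (-3/2, 15/2), (-12/5, -3), (3, 15/2), (12/5, -9/2)

T1 rotate counter-clockwise with cos θ = 3/5, sin θ = -4/5: (-5, 5) → (1, 7); (0, 2) → (8/5, 6/5); (-2, -1) → (-2, 1); (4, -5) → (-8/5, -31/5)
T2 shear: y ← y − 2·x: (1, 7) → (1, 5); (8/5, 6/5) → (8/5, -2); (-2, 1) → (-2, 5); (-8/5, -31/5) → (-8/5, -3)
T3 reflect across x = 0: (1, 5) → (-1, 5); (8/5, -2) → (-8/5, -2); (-2, 5) → (2, 5); (-8/5, -3) → (8/5, -3)
T4 scale by (3/2, 3/2): (-1, 5) → (-3/2, 15/2); (-8/5, -2) → (-12/5, -3); (2, 5) → (3, 15/2); (8/5, -3) → (12/5, -9/2)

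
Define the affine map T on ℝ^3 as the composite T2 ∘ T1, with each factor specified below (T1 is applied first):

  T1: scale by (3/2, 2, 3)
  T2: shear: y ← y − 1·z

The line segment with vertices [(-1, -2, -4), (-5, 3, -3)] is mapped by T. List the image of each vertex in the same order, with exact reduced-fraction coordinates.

T1 scale by (3/2, 2, 3): (-1, -2, -4) → (-3/2, -4, -12); (-5, 3, -3) → (-15/2, 6, -9)
T2 shear: y ← y − 1·z: (-3/2, -4, -12) → (-3/2, 8, -12); (-15/2, 6, -9) → (-15/2, 15, -9)

image vertices: (-3/2, 8, -12), (-15/2, 15, -9)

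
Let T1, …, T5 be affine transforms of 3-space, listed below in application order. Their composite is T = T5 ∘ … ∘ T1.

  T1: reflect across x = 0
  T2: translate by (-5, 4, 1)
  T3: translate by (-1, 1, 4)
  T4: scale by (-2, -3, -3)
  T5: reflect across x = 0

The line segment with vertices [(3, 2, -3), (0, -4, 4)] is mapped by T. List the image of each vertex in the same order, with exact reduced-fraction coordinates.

T1 reflect across x = 0: (3, 2, -3) → (-3, 2, -3); (0, -4, 4) → (0, -4, 4)
T2 translate by (-5, 4, 1): (-3, 2, -3) → (-8, 6, -2); (0, -4, 4) → (-5, 0, 5)
T3 translate by (-1, 1, 4): (-8, 6, -2) → (-9, 7, 2); (-5, 0, 5) → (-6, 1, 9)
T4 scale by (-2, -3, -3): (-9, 7, 2) → (18, -21, -6); (-6, 1, 9) → (12, -3, -27)
T5 reflect across x = 0: (18, -21, -6) → (-18, -21, -6); (12, -3, -27) → (-12, -3, -27)

image vertices: (-18, -21, -6), (-12, -3, -27)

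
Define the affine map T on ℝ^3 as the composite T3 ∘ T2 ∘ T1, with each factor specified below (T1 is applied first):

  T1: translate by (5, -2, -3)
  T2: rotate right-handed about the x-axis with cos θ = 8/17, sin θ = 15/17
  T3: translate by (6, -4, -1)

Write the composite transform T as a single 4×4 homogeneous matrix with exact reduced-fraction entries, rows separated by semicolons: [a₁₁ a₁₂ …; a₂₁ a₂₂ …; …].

T1 = [1 0 0 5; 0 1 0 -2; 0 0 1 -3; 0 0 0 1]
T2·T1 = [1 0 0 5; 0 8/17 -15/17 29/17; 0 15/17 8/17 -54/17; 0 0 0 1]
T3·…·T1 = [1 0 0 11; 0 8/17 -15/17 -39/17; 0 15/17 8/17 -71/17; 0 0 0 1]

T = [1 0 0 11; 0 8/17 -15/17 -39/17; 0 15/17 8/17 -71/17; 0 0 0 1]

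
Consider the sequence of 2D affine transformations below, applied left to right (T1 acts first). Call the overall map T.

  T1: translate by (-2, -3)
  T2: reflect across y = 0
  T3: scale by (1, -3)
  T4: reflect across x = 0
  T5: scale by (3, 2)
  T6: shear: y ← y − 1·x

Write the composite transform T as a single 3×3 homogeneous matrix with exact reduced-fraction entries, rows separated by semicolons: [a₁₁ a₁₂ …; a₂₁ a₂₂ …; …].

T = [-3 0 6; 3 6 -24; 0 0 1]

T1 = [1 0 -2; 0 1 -3; 0 0 1]
T2·T1 = [1 0 -2; 0 -1 3; 0 0 1]
T3·…·T1 = [1 0 -2; 0 3 -9; 0 0 1]
T4·…·T1 = [-1 0 2; 0 3 -9; 0 0 1]
T5·…·T1 = [-3 0 6; 0 6 -18; 0 0 1]
T6·…·T1 = [-3 0 6; 3 6 -24; 0 0 1]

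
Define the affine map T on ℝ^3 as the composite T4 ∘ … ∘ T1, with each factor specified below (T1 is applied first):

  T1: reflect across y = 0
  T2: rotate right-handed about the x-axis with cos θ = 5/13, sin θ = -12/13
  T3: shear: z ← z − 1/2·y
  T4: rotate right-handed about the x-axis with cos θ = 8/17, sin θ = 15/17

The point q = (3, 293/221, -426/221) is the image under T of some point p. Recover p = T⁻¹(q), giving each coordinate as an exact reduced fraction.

T1 = [1 0 0 0; 0 -1 0 0; 0 0 1 0; 0 0 0 1]
T2·T1 = [1 0 0 0; 0 -5/13 12/13 0; 0 12/13 5/13 0; 0 0 0 1]
T3·…·T1 = [1 0 0 0; 0 -5/13 12/13 0; 0 29/26 -1/13 0; 0 0 0 1]
T4·…·T1 = [1 0 0 0; 0 -515/442 111/221 0; 0 41/221 172/221 0; 0 0 0 1]
det M = -1; M⁻¹ = [1 0 0 0; 0 -172/221 111/221 0; 0 41/221 515/442 0; 0 0 0 1]
M⁻¹ · (3, 293/221, -426/221)ᵀ = (3, -2, -2)ᵀ

p = (3, -2, -2)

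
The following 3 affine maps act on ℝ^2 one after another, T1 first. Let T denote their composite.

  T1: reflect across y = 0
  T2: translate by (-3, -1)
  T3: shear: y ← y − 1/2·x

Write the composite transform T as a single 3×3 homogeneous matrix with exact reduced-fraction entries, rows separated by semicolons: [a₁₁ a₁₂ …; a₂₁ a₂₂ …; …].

T1 = [1 0 0; 0 -1 0; 0 0 1]
T2·T1 = [1 0 -3; 0 -1 -1; 0 0 1]
T3·…·T1 = [1 0 -3; -1/2 -1 1/2; 0 0 1]

T = [1 0 -3; -1/2 -1 1/2; 0 0 1]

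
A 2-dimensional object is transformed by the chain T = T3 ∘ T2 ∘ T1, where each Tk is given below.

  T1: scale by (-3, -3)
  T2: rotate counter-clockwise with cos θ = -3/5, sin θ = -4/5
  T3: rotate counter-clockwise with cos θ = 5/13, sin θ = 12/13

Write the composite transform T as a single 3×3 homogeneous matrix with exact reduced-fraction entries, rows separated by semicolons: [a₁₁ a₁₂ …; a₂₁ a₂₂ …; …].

T = [-99/65 -168/65 0; 168/65 -99/65 0; 0 0 1]

T1 = [-3 0 0; 0 -3 0; 0 0 1]
T2·T1 = [9/5 -12/5 0; 12/5 9/5 0; 0 0 1]
T3·…·T1 = [-99/65 -168/65 0; 168/65 -99/65 0; 0 0 1]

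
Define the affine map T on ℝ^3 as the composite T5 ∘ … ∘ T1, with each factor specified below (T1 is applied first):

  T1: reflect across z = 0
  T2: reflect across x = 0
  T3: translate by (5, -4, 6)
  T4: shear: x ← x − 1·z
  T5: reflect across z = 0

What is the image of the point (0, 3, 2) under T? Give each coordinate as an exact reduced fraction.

T1 reflect across z = 0: (0, 3, 2) → (0, 3, -2)
T2 reflect across x = 0: (0, 3, -2) → (0, 3, -2)
T3 translate by (5, -4, 6): (0, 3, -2) → (5, -1, 4)
T4 shear: x ← x − 1·z: (5, -1, 4) → (1, -1, 4)
T5 reflect across z = 0: (1, -1, 4) → (1, -1, -4)

T(p) = (1, -1, -4)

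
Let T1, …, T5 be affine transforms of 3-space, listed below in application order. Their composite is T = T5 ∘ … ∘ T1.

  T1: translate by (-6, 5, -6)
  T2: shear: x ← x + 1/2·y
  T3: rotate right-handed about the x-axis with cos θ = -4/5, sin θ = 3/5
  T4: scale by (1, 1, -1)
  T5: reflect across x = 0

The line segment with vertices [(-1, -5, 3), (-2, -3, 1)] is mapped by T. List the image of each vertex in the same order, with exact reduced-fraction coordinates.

T1 translate by (-6, 5, -6): (-1, -5, 3) → (-7, 0, -3); (-2, -3, 1) → (-8, 2, -5)
T2 shear: x ← x + 1/2·y: (-7, 0, -3) → (-7, 0, -3); (-8, 2, -5) → (-7, 2, -5)
T3 rotate right-handed about the x-axis with cos θ = -4/5, sin θ = 3/5: (-7, 0, -3) → (-7, 9/5, 12/5); (-7, 2, -5) → (-7, 7/5, 26/5)
T4 scale by (1, 1, -1): (-7, 9/5, 12/5) → (-7, 9/5, -12/5); (-7, 7/5, 26/5) → (-7, 7/5, -26/5)
T5 reflect across x = 0: (-7, 9/5, -12/5) → (7, 9/5, -12/5); (-7, 7/5, -26/5) → (7, 7/5, -26/5)

image vertices: (7, 9/5, -12/5), (7, 7/5, -26/5)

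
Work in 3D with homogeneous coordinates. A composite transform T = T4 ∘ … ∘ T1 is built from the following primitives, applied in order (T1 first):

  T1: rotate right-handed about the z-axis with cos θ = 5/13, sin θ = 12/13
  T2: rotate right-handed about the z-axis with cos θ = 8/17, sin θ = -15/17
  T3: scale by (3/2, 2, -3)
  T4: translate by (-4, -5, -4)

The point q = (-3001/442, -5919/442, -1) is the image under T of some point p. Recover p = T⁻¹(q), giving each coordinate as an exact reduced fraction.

T1 = [5/13 -12/13 0 0; 12/13 5/13 0 0; 0 0 1 0; 0 0 0 1]
T2·T1 = [220/221 -21/221 0 0; 21/221 220/221 0 0; 0 0 1 0; 0 0 0 1]
T3·…·T1 = [330/221 -63/442 0 0; 42/221 440/221 0 0; 0 0 -3 0; 0 0 0 1]
T4·…·T1 = [330/221 -63/442 0 -4; 42/221 440/221 0 -5; 0 0 -3 -4; 0 0 0 1]
det M = -9; M⁻¹ = [440/663 21/442 0 295/102; -14/221 110/221 0 38/17; 0 0 -1/3 -4/3; 0 0 0 1]
M⁻¹ · (-3001/442, -5919/442, -1)ᵀ = (-9/4, -4, -1)ᵀ

p = (-9/4, -4, -1)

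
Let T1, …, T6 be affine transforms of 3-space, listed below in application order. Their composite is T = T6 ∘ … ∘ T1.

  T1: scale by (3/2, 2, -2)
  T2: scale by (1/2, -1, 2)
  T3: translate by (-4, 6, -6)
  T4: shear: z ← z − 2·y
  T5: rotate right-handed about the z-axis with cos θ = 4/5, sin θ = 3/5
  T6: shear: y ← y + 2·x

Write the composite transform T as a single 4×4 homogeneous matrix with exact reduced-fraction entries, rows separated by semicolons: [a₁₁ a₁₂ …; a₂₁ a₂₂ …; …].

T1 = [3/2 0 0 0; 0 2 0 0; 0 0 -2 0; 0 0 0 1]
T2·T1 = [3/4 0 0 0; 0 -2 0 0; 0 0 -4 0; 0 0 0 1]
T3·…·T1 = [3/4 0 0 -4; 0 -2 0 6; 0 0 -4 -6; 0 0 0 1]
T4·…·T1 = [3/4 0 0 -4; 0 -2 0 6; 0 4 -4 -18; 0 0 0 1]
T5·…·T1 = [3/5 6/5 0 -34/5; 9/20 -8/5 0 12/5; 0 4 -4 -18; 0 0 0 1]
T6·…·T1 = [3/5 6/5 0 -34/5; 33/20 4/5 0 -56/5; 0 4 -4 -18; 0 0 0 1]

T = [3/5 6/5 0 -34/5; 33/20 4/5 0 -56/5; 0 4 -4 -18; 0 0 0 1]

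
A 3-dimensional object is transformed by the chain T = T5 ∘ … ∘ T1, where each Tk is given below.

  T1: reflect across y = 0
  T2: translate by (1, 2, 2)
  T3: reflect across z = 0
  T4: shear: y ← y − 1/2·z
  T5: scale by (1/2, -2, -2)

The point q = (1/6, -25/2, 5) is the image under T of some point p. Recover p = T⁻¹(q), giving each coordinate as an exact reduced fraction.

p = (-2/3, -3, 1/2)

T1 = [1 0 0 0; 0 -1 0 0; 0 0 1 0; 0 0 0 1]
T2·T1 = [1 0 0 1; 0 -1 0 2; 0 0 1 2; 0 0 0 1]
T3·…·T1 = [1 0 0 1; 0 -1 0 2; 0 0 -1 -2; 0 0 0 1]
T4·…·T1 = [1 0 0 1; 0 -1 1/2 3; 0 0 -1 -2; 0 0 0 1]
T5·…·T1 = [1/2 0 0 1/2; 0 2 -1 -6; 0 0 2 4; 0 0 0 1]
det M = 2; M⁻¹ = [2 0 0 -1; 0 1/2 1/4 2; 0 0 1/2 -2; 0 0 0 1]
M⁻¹ · (1/6, -25/2, 5)ᵀ = (-2/3, -3, 1/2)ᵀ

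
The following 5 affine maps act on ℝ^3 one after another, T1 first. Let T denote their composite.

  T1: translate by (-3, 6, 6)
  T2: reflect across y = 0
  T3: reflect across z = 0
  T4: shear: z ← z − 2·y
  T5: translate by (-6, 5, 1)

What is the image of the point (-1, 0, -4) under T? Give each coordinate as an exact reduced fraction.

T1 translate by (-3, 6, 6): (-1, 0, -4) → (-4, 6, 2)
T2 reflect across y = 0: (-4, 6, 2) → (-4, -6, 2)
T3 reflect across z = 0: (-4, -6, 2) → (-4, -6, -2)
T4 shear: z ← z − 2·y: (-4, -6, -2) → (-4, -6, 10)
T5 translate by (-6, 5, 1): (-4, -6, 10) → (-10, -1, 11)

T(p) = (-10, -1, 11)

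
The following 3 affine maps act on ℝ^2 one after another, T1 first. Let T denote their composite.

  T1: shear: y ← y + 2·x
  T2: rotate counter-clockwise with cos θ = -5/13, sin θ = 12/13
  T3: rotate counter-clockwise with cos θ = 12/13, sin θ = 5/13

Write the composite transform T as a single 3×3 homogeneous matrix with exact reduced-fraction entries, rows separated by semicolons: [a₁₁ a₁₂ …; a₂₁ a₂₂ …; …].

T1 = [1 0 0; 2 1 0; 0 0 1]
T2·T1 = [-29/13 -12/13 0; 2/13 -5/13 0; 0 0 1]
T3·…·T1 = [-358/169 -119/169 0; -121/169 -120/169 0; 0 0 1]

T = [-358/169 -119/169 0; -121/169 -120/169 0; 0 0 1]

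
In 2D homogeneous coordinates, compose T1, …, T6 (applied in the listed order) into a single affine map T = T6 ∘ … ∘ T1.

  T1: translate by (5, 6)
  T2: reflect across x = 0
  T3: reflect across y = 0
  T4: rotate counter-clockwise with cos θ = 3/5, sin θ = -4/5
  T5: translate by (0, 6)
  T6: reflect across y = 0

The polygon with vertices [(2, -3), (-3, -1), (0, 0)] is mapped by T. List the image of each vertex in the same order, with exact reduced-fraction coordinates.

image vertices: (-33/5, -49/5), (-26/5, -23/5), (-39/5, -32/5)

T1 translate by (5, 6): (2, -3) → (7, 3); (-3, -1) → (2, 5); (0, 0) → (5, 6)
T2 reflect across x = 0: (7, 3) → (-7, 3); (2, 5) → (-2, 5); (5, 6) → (-5, 6)
T3 reflect across y = 0: (-7, 3) → (-7, -3); (-2, 5) → (-2, -5); (-5, 6) → (-5, -6)
T4 rotate counter-clockwise with cos θ = 3/5, sin θ = -4/5: (-7, -3) → (-33/5, 19/5); (-2, -5) → (-26/5, -7/5); (-5, -6) → (-39/5, 2/5)
T5 translate by (0, 6): (-33/5, 19/5) → (-33/5, 49/5); (-26/5, -7/5) → (-26/5, 23/5); (-39/5, 2/5) → (-39/5, 32/5)
T6 reflect across y = 0: (-33/5, 49/5) → (-33/5, -49/5); (-26/5, 23/5) → (-26/5, -23/5); (-39/5, 32/5) → (-39/5, -32/5)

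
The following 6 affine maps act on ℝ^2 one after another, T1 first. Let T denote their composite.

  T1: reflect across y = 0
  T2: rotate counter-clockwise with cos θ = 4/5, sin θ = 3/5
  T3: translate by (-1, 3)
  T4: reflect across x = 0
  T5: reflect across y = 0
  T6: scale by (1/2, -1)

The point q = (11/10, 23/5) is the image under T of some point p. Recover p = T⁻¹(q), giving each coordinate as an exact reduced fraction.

T1 = [1 0 0; 0 -1 0; 0 0 1]
T2·T1 = [4/5 3/5 0; 3/5 -4/5 0; 0 0 1]
T3·…·T1 = [4/5 3/5 -1; 3/5 -4/5 3; 0 0 1]
T4·…·T1 = [-4/5 -3/5 1; 3/5 -4/5 3; 0 0 1]
T5·…·T1 = [-4/5 -3/5 1; -3/5 4/5 -3; 0 0 1]
T6·…·T1 = [-2/5 -3/10 1/2; 3/5 -4/5 3; 0 0 1]
det M = 1/2; M⁻¹ = [-8/5 3/5 -1; -6/5 -4/5 3; 0 0 1]
M⁻¹ · (11/10, 23/5)ᵀ = (0, -2)ᵀ

p = (0, -2)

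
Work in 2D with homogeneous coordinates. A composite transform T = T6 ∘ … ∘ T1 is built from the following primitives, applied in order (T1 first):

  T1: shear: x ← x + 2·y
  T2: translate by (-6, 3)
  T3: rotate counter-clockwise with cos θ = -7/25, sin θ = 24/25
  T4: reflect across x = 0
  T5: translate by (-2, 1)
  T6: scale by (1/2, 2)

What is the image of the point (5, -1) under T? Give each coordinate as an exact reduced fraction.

T1 shear: x ← x + 2·y: (5, -1) → (3, -1)
T2 translate by (-6, 3): (3, -1) → (-3, 2)
T3 rotate counter-clockwise with cos θ = -7/25, sin θ = 24/25: (-3, 2) → (-27/25, -86/25)
T4 reflect across x = 0: (-27/25, -86/25) → (27/25, -86/25)
T5 translate by (-2, 1): (27/25, -86/25) → (-23/25, -61/25)
T6 scale by (1/2, 2): (-23/25, -61/25) → (-23/50, -122/25)

T(p) = (-23/50, -122/25)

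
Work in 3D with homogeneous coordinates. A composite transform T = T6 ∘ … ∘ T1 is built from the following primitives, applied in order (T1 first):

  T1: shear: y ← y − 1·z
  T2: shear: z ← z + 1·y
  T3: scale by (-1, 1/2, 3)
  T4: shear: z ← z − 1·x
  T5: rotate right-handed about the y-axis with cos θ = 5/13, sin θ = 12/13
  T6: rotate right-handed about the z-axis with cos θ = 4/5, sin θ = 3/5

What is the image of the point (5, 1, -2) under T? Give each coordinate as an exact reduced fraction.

T(p) = (451/130, 291/65, 100/13)

T1 shear: y ← y − 1·z: (5, 1, -2) → (5, 3, -2)
T2 shear: z ← z + 1·y: (5, 3, -2) → (5, 3, 1)
T3 scale by (-1, 1/2, 3): (5, 3, 1) → (-5, 3/2, 3)
T4 shear: z ← z − 1·x: (-5, 3/2, 3) → (-5, 3/2, 8)
T5 rotate right-handed about the y-axis with cos θ = 5/13, sin θ = 12/13: (-5, 3/2, 8) → (71/13, 3/2, 100/13)
T6 rotate right-handed about the z-axis with cos θ = 4/5, sin θ = 3/5: (71/13, 3/2, 100/13) → (451/130, 291/65, 100/13)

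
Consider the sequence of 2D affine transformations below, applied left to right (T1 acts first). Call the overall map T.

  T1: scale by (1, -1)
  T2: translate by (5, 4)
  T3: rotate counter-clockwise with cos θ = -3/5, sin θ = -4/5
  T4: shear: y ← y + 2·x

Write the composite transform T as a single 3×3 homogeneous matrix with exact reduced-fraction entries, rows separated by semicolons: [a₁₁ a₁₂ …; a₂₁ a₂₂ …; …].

T = [-3/5 -4/5 1/5; -2 -1 -6; 0 0 1]

T1 = [1 0 0; 0 -1 0; 0 0 1]
T2·T1 = [1 0 5; 0 -1 4; 0 0 1]
T3·…·T1 = [-3/5 -4/5 1/5; -4/5 3/5 -32/5; 0 0 1]
T4·…·T1 = [-3/5 -4/5 1/5; -2 -1 -6; 0 0 1]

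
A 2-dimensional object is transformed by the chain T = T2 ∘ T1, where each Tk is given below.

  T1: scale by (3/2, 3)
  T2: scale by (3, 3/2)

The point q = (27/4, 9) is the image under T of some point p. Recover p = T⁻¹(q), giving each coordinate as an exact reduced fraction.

p = (3/2, 2)

T1 = [3/2 0 0; 0 3 0; 0 0 1]
T2·T1 = [9/2 0 0; 0 9/2 0; 0 0 1]
det M = 81/4; M⁻¹ = [2/9 0 0; 0 2/9 0; 0 0 1]
M⁻¹ · (27/4, 9)ᵀ = (3/2, 2)ᵀ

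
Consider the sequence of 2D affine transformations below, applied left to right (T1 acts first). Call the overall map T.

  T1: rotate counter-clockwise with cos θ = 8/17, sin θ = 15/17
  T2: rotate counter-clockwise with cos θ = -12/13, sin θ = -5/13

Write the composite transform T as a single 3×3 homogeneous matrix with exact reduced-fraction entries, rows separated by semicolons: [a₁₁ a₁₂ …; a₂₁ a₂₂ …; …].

T1 = [8/17 -15/17 0; 15/17 8/17 0; 0 0 1]
T2·T1 = [-21/221 220/221 0; -220/221 -21/221 0; 0 0 1]

T = [-21/221 220/221 0; -220/221 -21/221 0; 0 0 1]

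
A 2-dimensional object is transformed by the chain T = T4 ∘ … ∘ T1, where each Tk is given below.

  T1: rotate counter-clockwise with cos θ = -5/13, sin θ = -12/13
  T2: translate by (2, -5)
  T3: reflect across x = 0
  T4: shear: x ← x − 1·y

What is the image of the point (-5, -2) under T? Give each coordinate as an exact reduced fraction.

T(p) = (-32/13, 5/13)

T1 rotate counter-clockwise with cos θ = -5/13, sin θ = -12/13: (-5, -2) → (1/13, 70/13)
T2 translate by (2, -5): (1/13, 70/13) → (27/13, 5/13)
T3 reflect across x = 0: (27/13, 5/13) → (-27/13, 5/13)
T4 shear: x ← x − 1·y: (-27/13, 5/13) → (-32/13, 5/13)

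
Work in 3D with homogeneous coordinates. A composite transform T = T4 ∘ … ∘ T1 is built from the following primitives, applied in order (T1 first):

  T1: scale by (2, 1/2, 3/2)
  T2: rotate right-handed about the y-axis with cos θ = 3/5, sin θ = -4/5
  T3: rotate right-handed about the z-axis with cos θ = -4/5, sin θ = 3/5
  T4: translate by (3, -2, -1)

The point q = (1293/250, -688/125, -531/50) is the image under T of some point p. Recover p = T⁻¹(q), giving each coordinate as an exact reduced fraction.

T1 = [2 0 0 0; 0 1/2 0 0; 0 0 3/2 0; 0 0 0 1]
T2·T1 = [6/5 0 -6/5 0; 0 1/2 0 0; 8/5 0 9/10 0; 0 0 0 1]
T3·…·T1 = [-24/25 -3/10 24/25 0; 18/25 -2/5 -18/25 0; 8/5 0 9/10 0; 0 0 0 1]
T4·…·T1 = [-24/25 -3/10 24/25 3; 18/25 -2/5 -18/25 -2; 8/5 0 9/10 -1; 0 0 0 1]
det M = 3/2; M⁻¹ = [-6/25 9/50 2/5 37/25; -6/5 -8/5 0 2/5; 32/75 -8/25 2/5 -38/25; 0 0 0 1]
M⁻¹ · (1293/250, -688/125, -531/50)ᵀ = (-5, 3, -9/5)ᵀ

p = (-5, 3, -9/5)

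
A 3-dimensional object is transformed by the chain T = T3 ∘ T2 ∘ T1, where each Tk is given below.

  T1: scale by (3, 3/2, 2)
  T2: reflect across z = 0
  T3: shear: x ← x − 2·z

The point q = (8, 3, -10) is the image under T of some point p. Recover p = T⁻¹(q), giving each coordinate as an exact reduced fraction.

p = (-4, 2, 5)

T1 = [3 0 0 0; 0 3/2 0 0; 0 0 2 0; 0 0 0 1]
T2·T1 = [3 0 0 0; 0 3/2 0 0; 0 0 -2 0; 0 0 0 1]
T3·…·T1 = [3 0 4 0; 0 3/2 0 0; 0 0 -2 0; 0 0 0 1]
det M = -9; M⁻¹ = [1/3 0 2/3 0; 0 2/3 0 0; 0 0 -1/2 0; 0 0 0 1]
M⁻¹ · (8, 3, -10)ᵀ = (-4, 2, 5)ᵀ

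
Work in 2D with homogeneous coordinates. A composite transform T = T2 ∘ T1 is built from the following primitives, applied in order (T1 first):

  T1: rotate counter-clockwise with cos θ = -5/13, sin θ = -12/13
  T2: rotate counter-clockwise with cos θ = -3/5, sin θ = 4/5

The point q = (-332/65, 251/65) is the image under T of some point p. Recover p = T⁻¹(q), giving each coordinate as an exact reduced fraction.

T1 = [-5/13 12/13 0; -12/13 -5/13 0; 0 0 1]
T2·T1 = [63/65 -16/65 0; 16/65 63/65 0; 0 0 1]
det M = 1; M⁻¹ = [63/65 16/65 0; -16/65 63/65 0; 0 0 1]
M⁻¹ · (-332/65, 251/65)ᵀ = (-4, 5)ᵀ

p = (-4, 5)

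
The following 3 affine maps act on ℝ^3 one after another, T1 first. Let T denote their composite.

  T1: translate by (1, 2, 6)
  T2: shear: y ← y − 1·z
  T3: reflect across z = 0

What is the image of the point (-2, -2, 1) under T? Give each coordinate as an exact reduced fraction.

T1 translate by (1, 2, 6): (-2, -2, 1) → (-1, 0, 7)
T2 shear: y ← y − 1·z: (-1, 0, 7) → (-1, -7, 7)
T3 reflect across z = 0: (-1, -7, 7) → (-1, -7, -7)

T(p) = (-1, -7, -7)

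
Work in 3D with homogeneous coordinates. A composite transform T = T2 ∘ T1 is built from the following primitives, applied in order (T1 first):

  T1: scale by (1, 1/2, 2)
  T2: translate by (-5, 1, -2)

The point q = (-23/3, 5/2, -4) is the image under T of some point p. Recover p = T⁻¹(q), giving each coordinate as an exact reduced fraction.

T1 = [1 0 0 0; 0 1/2 0 0; 0 0 2 0; 0 0 0 1]
T2·T1 = [1 0 0 -5; 0 1/2 0 1; 0 0 2 -2; 0 0 0 1]
det M = 1; M⁻¹ = [1 0 0 5; 0 2 0 -2; 0 0 1/2 1; 0 0 0 1]
M⁻¹ · (-23/3, 5/2, -4)ᵀ = (-8/3, 3, -1)ᵀ

p = (-8/3, 3, -1)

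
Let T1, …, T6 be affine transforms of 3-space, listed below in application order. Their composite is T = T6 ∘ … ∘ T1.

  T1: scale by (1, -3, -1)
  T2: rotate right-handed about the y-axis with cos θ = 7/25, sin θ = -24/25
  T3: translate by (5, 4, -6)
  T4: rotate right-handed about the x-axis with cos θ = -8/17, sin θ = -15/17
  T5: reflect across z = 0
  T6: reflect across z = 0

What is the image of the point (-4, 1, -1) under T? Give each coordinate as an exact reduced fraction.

T(p) = (73/25, -757/85, 1537/425)

T1 scale by (1, -3, -1): (-4, 1, -1) → (-4, -3, 1)
T2 rotate right-handed about the y-axis with cos θ = 7/25, sin θ = -24/25: (-4, -3, 1) → (-52/25, -3, -89/25)
T3 translate by (5, 4, -6): (-52/25, -3, -89/25) → (73/25, 1, -239/25)
T4 rotate right-handed about the x-axis with cos θ = -8/17, sin θ = -15/17: (73/25, 1, -239/25) → (73/25, -757/85, 1537/425)
T5 reflect across z = 0: (73/25, -757/85, 1537/425) → (73/25, -757/85, -1537/425)
T6 reflect across z = 0: (73/25, -757/85, -1537/425) → (73/25, -757/85, 1537/425)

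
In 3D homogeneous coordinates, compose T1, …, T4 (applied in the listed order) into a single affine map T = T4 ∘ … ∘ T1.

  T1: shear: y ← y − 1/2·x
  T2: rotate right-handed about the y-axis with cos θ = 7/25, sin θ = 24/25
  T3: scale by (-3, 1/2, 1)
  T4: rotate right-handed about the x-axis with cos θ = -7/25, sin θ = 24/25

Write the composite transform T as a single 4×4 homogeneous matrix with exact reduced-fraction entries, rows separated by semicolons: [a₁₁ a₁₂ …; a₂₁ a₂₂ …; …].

T = [-21/25 0 -72/25 0; 2479/2500 -7/50 -168/625 0; 18/625 12/25 -49/625 0; 0 0 0 1]

T1 = [1 0 0 0; -1/2 1 0 0; 0 0 1 0; 0 0 0 1]
T2·T1 = [7/25 0 24/25 0; -1/2 1 0 0; -24/25 0 7/25 0; 0 0 0 1]
T3·…·T1 = [-21/25 0 -72/25 0; -1/4 1/2 0 0; -24/25 0 7/25 0; 0 0 0 1]
T4·…·T1 = [-21/25 0 -72/25 0; 2479/2500 -7/50 -168/625 0; 18/625 12/25 -49/625 0; 0 0 0 1]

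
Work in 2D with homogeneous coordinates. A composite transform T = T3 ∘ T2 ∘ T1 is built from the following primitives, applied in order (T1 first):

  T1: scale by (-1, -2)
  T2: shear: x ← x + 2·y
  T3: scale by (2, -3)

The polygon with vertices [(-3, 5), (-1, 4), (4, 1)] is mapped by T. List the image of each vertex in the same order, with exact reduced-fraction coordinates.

image vertices: (-34, 30), (-30, 24), (-16, 6)

T1 scale by (-1, -2): (-3, 5) → (3, -10); (-1, 4) → (1, -8); (4, 1) → (-4, -2)
T2 shear: x ← x + 2·y: (3, -10) → (-17, -10); (1, -8) → (-15, -8); (-4, -2) → (-8, -2)
T3 scale by (2, -3): (-17, -10) → (-34, 30); (-15, -8) → (-30, 24); (-8, -2) → (-16, 6)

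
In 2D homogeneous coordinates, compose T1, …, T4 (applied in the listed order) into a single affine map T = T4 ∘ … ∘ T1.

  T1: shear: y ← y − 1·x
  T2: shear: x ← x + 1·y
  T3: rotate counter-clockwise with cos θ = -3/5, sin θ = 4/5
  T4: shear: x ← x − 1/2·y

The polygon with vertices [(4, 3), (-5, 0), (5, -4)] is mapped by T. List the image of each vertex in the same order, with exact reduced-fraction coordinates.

T1 shear: y ← y − 1·x: (4, 3) → (4, -1); (-5, 0) → (-5, 5); (5, -4) → (5, -9)
T2 shear: x ← x + 1·y: (4, -1) → (3, -1); (-5, 5) → (0, 5); (5, -9) → (-4, -9)
T3 rotate counter-clockwise with cos θ = -3/5, sin θ = 4/5: (3, -1) → (-1, 3); (0, 5) → (-4, -3); (-4, -9) → (48/5, 11/5)
T4 shear: x ← x − 1/2·y: (-1, 3) → (-5/2, 3); (-4, -3) → (-5/2, -3); (48/5, 11/5) → (17/2, 11/5)

image vertices: (-5/2, 3), (-5/2, -3), (17/2, 11/5)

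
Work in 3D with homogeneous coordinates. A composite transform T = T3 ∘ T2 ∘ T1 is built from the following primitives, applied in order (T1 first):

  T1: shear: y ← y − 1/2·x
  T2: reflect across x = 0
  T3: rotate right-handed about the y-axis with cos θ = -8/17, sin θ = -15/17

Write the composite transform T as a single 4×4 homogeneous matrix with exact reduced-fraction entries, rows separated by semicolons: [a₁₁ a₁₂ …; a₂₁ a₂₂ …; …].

T1 = [1 0 0 0; -1/2 1 0 0; 0 0 1 0; 0 0 0 1]
T2·T1 = [-1 0 0 0; -1/2 1 0 0; 0 0 1 0; 0 0 0 1]
T3·…·T1 = [8/17 0 -15/17 0; -1/2 1 0 0; -15/17 0 -8/17 0; 0 0 0 1]

T = [8/17 0 -15/17 0; -1/2 1 0 0; -15/17 0 -8/17 0; 0 0 0 1]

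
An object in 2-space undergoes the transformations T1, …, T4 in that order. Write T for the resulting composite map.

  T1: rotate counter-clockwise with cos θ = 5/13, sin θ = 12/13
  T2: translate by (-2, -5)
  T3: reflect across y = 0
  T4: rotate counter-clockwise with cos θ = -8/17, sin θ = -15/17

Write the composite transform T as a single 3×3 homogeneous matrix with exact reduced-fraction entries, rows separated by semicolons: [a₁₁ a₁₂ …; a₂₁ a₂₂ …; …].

T = [-220/221 21/221 91/17; 21/221 220/221 -10/17; 0 0 1]

T1 = [5/13 -12/13 0; 12/13 5/13 0; 0 0 1]
T2·T1 = [5/13 -12/13 -2; 12/13 5/13 -5; 0 0 1]
T3·…·T1 = [5/13 -12/13 -2; -12/13 -5/13 5; 0 0 1]
T4·…·T1 = [-220/221 21/221 91/17; 21/221 220/221 -10/17; 0 0 1]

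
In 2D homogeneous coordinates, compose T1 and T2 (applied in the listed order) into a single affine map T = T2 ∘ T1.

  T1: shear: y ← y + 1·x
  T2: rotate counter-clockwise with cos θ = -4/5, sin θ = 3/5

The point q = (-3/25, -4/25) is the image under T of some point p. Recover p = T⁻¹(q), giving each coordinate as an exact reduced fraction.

T1 = [1 0 0; 1 1 0; 0 0 1]
T2·T1 = [-7/5 -3/5 0; -1/5 -4/5 0; 0 0 1]
det M = 1; M⁻¹ = [-4/5 3/5 0; 1/5 -7/5 0; 0 0 1]
M⁻¹ · (-3/25, -4/25)ᵀ = (0, 1/5)ᵀ

p = (0, 1/5)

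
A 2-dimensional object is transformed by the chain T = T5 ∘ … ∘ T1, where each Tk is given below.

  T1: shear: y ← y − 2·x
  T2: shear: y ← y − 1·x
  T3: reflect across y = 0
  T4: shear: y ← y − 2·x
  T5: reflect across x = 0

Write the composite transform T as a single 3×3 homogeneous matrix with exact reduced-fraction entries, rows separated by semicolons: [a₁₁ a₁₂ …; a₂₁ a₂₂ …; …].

T1 = [1 0 0; -2 1 0; 0 0 1]
T2·T1 = [1 0 0; -3 1 0; 0 0 1]
T3·…·T1 = [1 0 0; 3 -1 0; 0 0 1]
T4·…·T1 = [1 0 0; 1 -1 0; 0 0 1]
T5·…·T1 = [-1 0 0; 1 -1 0; 0 0 1]

T = [-1 0 0; 1 -1 0; 0 0 1]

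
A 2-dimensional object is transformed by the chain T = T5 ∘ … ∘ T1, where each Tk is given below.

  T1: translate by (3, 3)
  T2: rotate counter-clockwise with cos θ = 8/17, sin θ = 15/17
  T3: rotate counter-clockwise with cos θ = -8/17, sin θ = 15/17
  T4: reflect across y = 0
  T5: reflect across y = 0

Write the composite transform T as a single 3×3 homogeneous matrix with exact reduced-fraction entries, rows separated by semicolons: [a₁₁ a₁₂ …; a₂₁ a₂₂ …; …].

T1 = [1 0 3; 0 1 3; 0 0 1]
T2·T1 = [8/17 -15/17 -21/17; 15/17 8/17 69/17; 0 0 1]
T3·…·T1 = [-1 0 -3; 0 -1 -3; 0 0 1]
T4·…·T1 = [-1 0 -3; 0 1 3; 0 0 1]
T5·…·T1 = [-1 0 -3; 0 -1 -3; 0 0 1]

T = [-1 0 -3; 0 -1 -3; 0 0 1]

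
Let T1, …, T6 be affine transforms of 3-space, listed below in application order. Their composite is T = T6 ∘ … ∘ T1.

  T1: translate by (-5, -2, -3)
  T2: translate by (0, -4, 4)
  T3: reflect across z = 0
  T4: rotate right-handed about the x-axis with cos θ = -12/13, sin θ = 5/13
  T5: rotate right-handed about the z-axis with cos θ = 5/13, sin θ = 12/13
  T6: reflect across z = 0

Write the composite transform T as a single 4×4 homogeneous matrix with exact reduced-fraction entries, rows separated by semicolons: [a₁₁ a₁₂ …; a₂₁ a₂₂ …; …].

T1 = [1 0 0 -5; 0 1 0 -2; 0 0 1 -3; 0 0 0 1]
T2·T1 = [1 0 0 -5; 0 1 0 -6; 0 0 1 1; 0 0 0 1]
T3·…·T1 = [1 0 0 -5; 0 1 0 -6; 0 0 -1 -1; 0 0 0 1]
T4·…·T1 = [1 0 0 -5; 0 -12/13 5/13 77/13; 0 5/13 12/13 -18/13; 0 0 0 1]
T5·…·T1 = [5/13 144/169 -60/169 -1249/169; 12/13 -60/169 25/169 -395/169; 0 5/13 12/13 -18/13; 0 0 0 1]
T6·…·T1 = [5/13 144/169 -60/169 -1249/169; 12/13 -60/169 25/169 -395/169; 0 -5/13 -12/13 18/13; 0 0 0 1]

T = [5/13 144/169 -60/169 -1249/169; 12/13 -60/169 25/169 -395/169; 0 -5/13 -12/13 18/13; 0 0 0 1]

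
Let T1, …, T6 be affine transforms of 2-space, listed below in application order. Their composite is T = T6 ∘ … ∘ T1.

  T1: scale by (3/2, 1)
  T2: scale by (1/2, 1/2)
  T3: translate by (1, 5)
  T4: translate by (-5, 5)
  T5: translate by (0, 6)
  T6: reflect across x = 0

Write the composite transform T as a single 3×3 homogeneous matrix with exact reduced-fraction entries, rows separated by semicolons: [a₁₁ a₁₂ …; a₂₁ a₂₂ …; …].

T1 = [3/2 0 0; 0 1 0; 0 0 1]
T2·T1 = [3/4 0 0; 0 1/2 0; 0 0 1]
T3·…·T1 = [3/4 0 1; 0 1/2 5; 0 0 1]
T4·…·T1 = [3/4 0 -4; 0 1/2 10; 0 0 1]
T5·…·T1 = [3/4 0 -4; 0 1/2 16; 0 0 1]
T6·…·T1 = [-3/4 0 4; 0 1/2 16; 0 0 1]

T = [-3/4 0 4; 0 1/2 16; 0 0 1]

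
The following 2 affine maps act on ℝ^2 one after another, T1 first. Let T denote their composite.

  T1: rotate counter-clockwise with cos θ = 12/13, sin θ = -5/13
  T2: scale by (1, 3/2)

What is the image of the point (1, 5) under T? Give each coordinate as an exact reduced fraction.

T1 rotate counter-clockwise with cos θ = 12/13, sin θ = -5/13: (1, 5) → (37/13, 55/13)
T2 scale by (1, 3/2): (37/13, 55/13) → (37/13, 165/26)

T(p) = (37/13, 165/26)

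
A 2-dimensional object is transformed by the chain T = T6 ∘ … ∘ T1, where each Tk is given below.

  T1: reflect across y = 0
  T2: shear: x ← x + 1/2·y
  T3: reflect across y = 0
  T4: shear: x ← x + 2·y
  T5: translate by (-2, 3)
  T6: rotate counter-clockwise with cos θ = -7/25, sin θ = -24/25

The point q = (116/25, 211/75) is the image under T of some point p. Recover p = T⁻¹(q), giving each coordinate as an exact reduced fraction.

T1 = [1 0 0; 0 -1 0; 0 0 1]
T2·T1 = [1 -1/2 0; 0 -1 0; 0 0 1]
T3·…·T1 = [1 -1/2 0; 0 1 0; 0 0 1]
T4·…·T1 = [1 3/2 0; 0 1 0; 0 0 1]
T5·…·T1 = [1 3/2 -2; 0 1 3; 0 0 1]
T6·…·T1 = [-7/25 27/50 86/25; -24/25 -43/25 27/25; 0 0 1]
det M = 1; M⁻¹ = [-43/25 -27/50 13/2; 24/25 -7/25 -3; 0 0 1]
M⁻¹ · (116/25, 211/75)ᵀ = (-3, 2/3)ᵀ

p = (-3, 2/3)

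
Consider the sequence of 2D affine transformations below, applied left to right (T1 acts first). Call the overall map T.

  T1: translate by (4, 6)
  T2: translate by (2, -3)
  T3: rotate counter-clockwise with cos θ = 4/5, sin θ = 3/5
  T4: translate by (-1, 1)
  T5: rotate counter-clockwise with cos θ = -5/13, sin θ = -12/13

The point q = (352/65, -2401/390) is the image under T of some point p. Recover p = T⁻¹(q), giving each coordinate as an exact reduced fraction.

T1 = [1 0 4; 0 1 6; 0 0 1]
T2·T1 = [1 0 6; 0 1 3; 0 0 1]
T3·…·T1 = [4/5 -3/5 3; 3/5 4/5 6; 0 0 1]
T4·…·T1 = [4/5 -3/5 2; 3/5 4/5 7; 0 0 1]
T5·…·T1 = [16/65 63/65 74/13; -63/65 16/65 -59/13; 0 0 1]
det M = 1; M⁻¹ = [16/65 -63/65 -29/5; 63/65 16/65 -22/5; 0 0 1]
M⁻¹ · (352/65, -2401/390)ᵀ = (3/2, -2/3)ᵀ

p = (3/2, -2/3)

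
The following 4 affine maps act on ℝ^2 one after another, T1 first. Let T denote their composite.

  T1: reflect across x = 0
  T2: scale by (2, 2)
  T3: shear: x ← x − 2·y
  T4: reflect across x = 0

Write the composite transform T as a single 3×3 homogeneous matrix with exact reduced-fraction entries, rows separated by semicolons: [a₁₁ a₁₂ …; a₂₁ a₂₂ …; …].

T1 = [-1 0 0; 0 1 0; 0 0 1]
T2·T1 = [-2 0 0; 0 2 0; 0 0 1]
T3·…·T1 = [-2 -4 0; 0 2 0; 0 0 1]
T4·…·T1 = [2 4 0; 0 2 0; 0 0 1]

T = [2 4 0; 0 2 0; 0 0 1]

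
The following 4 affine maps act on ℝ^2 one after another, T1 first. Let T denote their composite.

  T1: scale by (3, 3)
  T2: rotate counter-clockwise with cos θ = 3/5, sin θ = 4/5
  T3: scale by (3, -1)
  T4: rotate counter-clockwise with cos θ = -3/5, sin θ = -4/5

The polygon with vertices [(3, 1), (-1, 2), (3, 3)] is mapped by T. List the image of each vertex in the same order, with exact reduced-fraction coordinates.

image vertices: (-63/5, -9/5), (273/25, 414/25), (-171/25, 297/25)

T1 scale by (3, 3): (3, 1) → (9, 3); (-1, 2) → (-3, 6); (3, 3) → (9, 9)
T2 rotate counter-clockwise with cos θ = 3/5, sin θ = 4/5: (9, 3) → (3, 9); (-3, 6) → (-33/5, 6/5); (9, 9) → (-9/5, 63/5)
T3 scale by (3, -1): (3, 9) → (9, -9); (-33/5, 6/5) → (-99/5, -6/5); (-9/5, 63/5) → (-27/5, -63/5)
T4 rotate counter-clockwise with cos θ = -3/5, sin θ = -4/5: (9, -9) → (-63/5, -9/5); (-99/5, -6/5) → (273/25, 414/25); (-27/5, -63/5) → (-171/25, 297/25)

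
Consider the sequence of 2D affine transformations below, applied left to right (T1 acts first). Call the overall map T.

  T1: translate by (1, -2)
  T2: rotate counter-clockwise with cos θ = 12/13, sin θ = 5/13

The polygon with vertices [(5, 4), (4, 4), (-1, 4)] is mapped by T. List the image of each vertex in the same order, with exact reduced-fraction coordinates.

image vertices: (62/13, 54/13), (50/13, 49/13), (-10/13, 24/13)

T1 translate by (1, -2): (5, 4) → (6, 2); (4, 4) → (5, 2); (-1, 4) → (0, 2)
T2 rotate counter-clockwise with cos θ = 12/13, sin θ = 5/13: (6, 2) → (62/13, 54/13); (5, 2) → (50/13, 49/13); (0, 2) → (-10/13, 24/13)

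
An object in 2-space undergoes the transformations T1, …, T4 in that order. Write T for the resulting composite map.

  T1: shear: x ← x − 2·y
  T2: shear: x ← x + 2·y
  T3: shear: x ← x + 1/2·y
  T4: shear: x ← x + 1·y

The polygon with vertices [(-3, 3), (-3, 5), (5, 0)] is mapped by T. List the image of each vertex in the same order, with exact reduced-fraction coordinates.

T1 shear: x ← x − 2·y: (-3, 3) → (-9, 3); (-3, 5) → (-13, 5); (5, 0) → (5, 0)
T2 shear: x ← x + 2·y: (-9, 3) → (-3, 3); (-13, 5) → (-3, 5); (5, 0) → (5, 0)
T3 shear: x ← x + 1/2·y: (-3, 3) → (-3/2, 3); (-3, 5) → (-1/2, 5); (5, 0) → (5, 0)
T4 shear: x ← x + 1·y: (-3/2, 3) → (3/2, 3); (-1/2, 5) → (9/2, 5); (5, 0) → (5, 0)

image vertices: (3/2, 3), (9/2, 5), (5, 0)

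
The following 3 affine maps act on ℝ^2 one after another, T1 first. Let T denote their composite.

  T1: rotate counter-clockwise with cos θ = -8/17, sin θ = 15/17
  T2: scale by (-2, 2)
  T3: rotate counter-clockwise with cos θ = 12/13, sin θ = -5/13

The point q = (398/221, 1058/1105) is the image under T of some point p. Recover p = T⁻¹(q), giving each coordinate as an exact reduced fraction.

T1 = [-8/17 -15/17 0; 15/17 -8/17 0; 0 0 1]
T2·T1 = [16/17 30/17 0; 30/17 -16/17 0; 0 0 1]
T3·…·T1 = [342/221 280/221 0; 280/221 -342/221 0; 0 0 1]
det M = -4; M⁻¹ = [171/442 70/221 0; 70/221 -171/442 0; 0 0 1]
M⁻¹ · (398/221, 1058/1105)ᵀ = (1, 1/5)ᵀ

p = (1, 1/5)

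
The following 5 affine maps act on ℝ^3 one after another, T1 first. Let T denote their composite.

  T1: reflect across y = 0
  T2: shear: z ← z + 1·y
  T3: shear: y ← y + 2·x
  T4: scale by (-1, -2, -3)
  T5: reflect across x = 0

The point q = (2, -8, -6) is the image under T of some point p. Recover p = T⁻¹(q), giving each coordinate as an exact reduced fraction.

p = (2, 0, 2)

T1 = [1 0 0 0; 0 -1 0 0; 0 0 1 0; 0 0 0 1]
T2·T1 = [1 0 0 0; 0 -1 0 0; 0 -1 1 0; 0 0 0 1]
T3·…·T1 = [1 0 0 0; 2 -1 0 0; 0 -1 1 0; 0 0 0 1]
T4·…·T1 = [-1 0 0 0; -4 2 0 0; 0 3 -3 0; 0 0 0 1]
T5·…·T1 = [1 0 0 0; -4 2 0 0; 0 3 -3 0; 0 0 0 1]
det M = -6; M⁻¹ = [1 0 0 0; 2 1/2 0 0; 2 1/2 -1/3 0; 0 0 0 1]
M⁻¹ · (2, -8, -6)ᵀ = (2, 0, 2)ᵀ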